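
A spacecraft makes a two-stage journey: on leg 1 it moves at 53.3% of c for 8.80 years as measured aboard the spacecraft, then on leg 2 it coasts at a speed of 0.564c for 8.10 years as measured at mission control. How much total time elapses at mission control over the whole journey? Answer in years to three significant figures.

Δt = 18.5 years

Leg 1: β = 0.533; γ = 1/√(1 − 0.533²) = 1/√0.7159 = 1.182; Δt_1 = 1.182 × 8.80 = 10.40 years.
Leg 2: 8.10 years is already measured at mission control.
Total: 10.40 + 8.100 years.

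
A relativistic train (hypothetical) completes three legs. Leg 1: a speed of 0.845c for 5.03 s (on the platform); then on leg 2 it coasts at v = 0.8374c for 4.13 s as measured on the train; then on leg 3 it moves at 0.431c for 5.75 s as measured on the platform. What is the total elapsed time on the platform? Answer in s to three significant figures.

Leg 1: 5.03 s is already measured on the platform.
Leg 2: γ = 1/√(1 − 0.8374²) = 1/√0.2988 = 1.830; Δt_2 = 1.830 × 4.13 = 7.556 s.
Leg 3: 5.75 s is already measured on the platform.
Total: 5.030 + 7.556 + 5.750 s.

Δt = 18.3 s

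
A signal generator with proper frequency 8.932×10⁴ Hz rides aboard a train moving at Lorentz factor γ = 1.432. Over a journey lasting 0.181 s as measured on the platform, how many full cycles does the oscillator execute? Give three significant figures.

γ = 1.432
The oscillator's own cycle count is N = f × τ where τ is the proper time on the train. τ = Δt/γ = 0.181/1.432 = 0.1264 s = 1.264×10⁻¹ s.
N = 8.932×10⁴ × 1.264×10⁻¹ = 1.129×10⁴.

N = 1.13×10⁴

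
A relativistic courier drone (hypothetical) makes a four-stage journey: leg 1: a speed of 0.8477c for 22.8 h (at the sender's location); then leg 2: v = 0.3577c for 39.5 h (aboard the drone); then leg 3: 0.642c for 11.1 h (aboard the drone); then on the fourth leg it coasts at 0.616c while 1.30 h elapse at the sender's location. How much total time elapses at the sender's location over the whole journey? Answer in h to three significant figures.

Δt = 80.9 h

Leg 1: 22.8 h is already measured at the sender's location.
Leg 2: γ = 1/√(1 − 0.3577²) = 1/√0.8721 = 1.071; Δt_2 = 1.071 × 39.5 = 42.30 h.
Leg 3: γ = 1/√(1 − 0.642²) = 1/√0.5878 = 1.304; Δt_3 = 1.304 × 11.1 = 14.48 h.
Leg 4: 1.30 h is already measured at the sender's location.
Total: 22.80 + 42.30 + 14.48 + 1.300 h.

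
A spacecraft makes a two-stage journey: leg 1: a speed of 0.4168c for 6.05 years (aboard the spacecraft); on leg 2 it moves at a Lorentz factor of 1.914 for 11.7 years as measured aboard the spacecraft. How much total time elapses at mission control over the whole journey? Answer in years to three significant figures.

Leg 1: γ = 1/√(1 − 0.4168²) = 1/√0.8263 = 1.100; Δt_1 = 1.100 × 6.05 = 6.656 years.
Leg 2: γ = 1.914; Δt_2 = 1.914 × 11.7 = 22.39 years.
Total: 6.656 + 22.39 years.

Δt = 29.0 years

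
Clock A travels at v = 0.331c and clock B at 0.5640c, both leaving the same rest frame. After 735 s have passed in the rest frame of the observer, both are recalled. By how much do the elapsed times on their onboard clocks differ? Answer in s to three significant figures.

A: γ = 1/√(1 − 0.331²) = 1/√0.8904 = 1.060; τ_A = 735/1.060 = 693.6 s.
B: γ = 1/√(1 − 0.5640²) = 1/√0.6819 = 1.211; τ_B = 735/1.211 = 606.9 s.

|τ_A − τ_B| = 86.6 s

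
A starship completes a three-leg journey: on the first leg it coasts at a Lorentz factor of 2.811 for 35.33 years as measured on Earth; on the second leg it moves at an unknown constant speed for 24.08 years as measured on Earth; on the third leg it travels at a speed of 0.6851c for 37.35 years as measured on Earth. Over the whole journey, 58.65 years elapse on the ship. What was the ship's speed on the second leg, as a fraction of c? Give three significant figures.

β = 0.621

Leg 1: γ = 2.811; τ_1 = 35.33/2.811 = 12.57 years.
Leg 2: speed unknown; τ_2 = 24.08/γ_2.
Leg 3: γ = 1/√(1 − 0.6851²) = 1/√0.5306 = 1.373; τ_3 = 37.35/1.373 = 27.21 years.
Total proper time: 12.57 + τ_2 + 27.21 = 58.65, so τ_2 = 58.65 − 39.78 = 18.87 years.
γ_2 = 24.08/18.87 = 1.276; β = √(1 − 1/γ²) = √0.3857.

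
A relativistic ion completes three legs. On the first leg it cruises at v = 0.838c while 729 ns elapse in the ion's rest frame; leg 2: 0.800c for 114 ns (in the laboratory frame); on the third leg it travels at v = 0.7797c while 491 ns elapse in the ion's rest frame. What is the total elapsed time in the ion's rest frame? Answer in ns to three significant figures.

τ = 1290 ns

Leg 1: 729 ns is already measured in the ion's rest frame.
Leg 2: γ = 1/√(1 − 0.800²) = 5/3 ≈ 1.667; τ_2 = 114/1.667 = 68.40 ns.
Leg 3: 491 ns is already measured in the ion's rest frame.
Total: 729.0 + 68.40 + 491.0 ns.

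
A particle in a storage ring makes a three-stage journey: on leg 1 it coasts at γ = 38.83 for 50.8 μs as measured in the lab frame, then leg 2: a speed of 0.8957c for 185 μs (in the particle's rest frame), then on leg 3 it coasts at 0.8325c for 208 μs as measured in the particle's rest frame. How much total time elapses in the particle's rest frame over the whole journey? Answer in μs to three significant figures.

τ = 394 μs

Leg 1: γ = 38.83; τ_1 = 50.8/38.83 = 1.308 μs.
Leg 2: 185 μs is already measured in the particle's rest frame.
Leg 3: 208 μs is already measured in the particle's rest frame.
Total: 1.308 + 185.0 + 208.0 μs.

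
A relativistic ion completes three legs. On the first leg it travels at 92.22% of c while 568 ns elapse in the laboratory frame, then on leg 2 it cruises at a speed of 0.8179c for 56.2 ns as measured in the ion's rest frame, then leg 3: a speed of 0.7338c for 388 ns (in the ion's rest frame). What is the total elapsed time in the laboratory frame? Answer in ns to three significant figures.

Leg 1: 568 ns is already measured in the laboratory frame.
Leg 2: γ = 1/√(1 − 0.8179²) = 1/√0.3310 = 1.738; Δt_2 = 1.738 × 56.2 = 97.68 ns.
Leg 3: γ = 1/√(1 − 0.7338²) = 1/√0.4615 = 1.472; Δt_3 = 1.472 × 388 = 571.1 ns.
Total: 568.0 + 97.68 + 571.1 ns.

Δt = 1240 ns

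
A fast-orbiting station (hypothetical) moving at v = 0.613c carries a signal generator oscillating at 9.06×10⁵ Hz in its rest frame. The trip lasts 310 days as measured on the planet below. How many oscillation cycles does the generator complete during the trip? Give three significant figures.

N = 1.92×10¹³

γ = 1/√(1 − 0.613²) = 1/√0.6242 = 1.266
The oscillator's own cycle count is N = f × τ where τ is the proper time aboard the station. τ = Δt/γ = 310/1.266 = 244.9 days = 2.116×10⁷ s.
N = 9.06×10⁵ × 2.116×10⁷ = 1.917×10¹³.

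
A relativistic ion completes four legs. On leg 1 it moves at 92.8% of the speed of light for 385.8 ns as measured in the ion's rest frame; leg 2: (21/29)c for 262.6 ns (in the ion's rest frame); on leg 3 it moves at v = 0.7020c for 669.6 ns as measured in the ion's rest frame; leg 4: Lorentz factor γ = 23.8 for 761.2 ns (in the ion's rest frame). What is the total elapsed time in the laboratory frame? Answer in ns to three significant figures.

Leg 1: β = 0.928; γ = 1/√(1 − 0.928²) = 1/√0.1388 = 2.684; Δt_1 = 2.684 × 385.8 = 1035 ns.
Leg 2: γ = 1/√(1 − (21/29)²) = 29/20 = 1.450; Δt_2 = 1.450 × 262.6 = 380.8 ns.
Leg 3: γ = 1/√(1 − 0.7020²) = 1/√0.5072 = 1.404; Δt_3 = 1.404 × 669.6 = 940.2 ns.
Leg 4: γ = 23.8; Δt_4 = 23.80 × 761.2 = 1.812×10⁴ ns.
Total: 1035 + 380.8 + 940.2 + 1.812×10⁴ ns.

Δt = 2.05×10⁴ ns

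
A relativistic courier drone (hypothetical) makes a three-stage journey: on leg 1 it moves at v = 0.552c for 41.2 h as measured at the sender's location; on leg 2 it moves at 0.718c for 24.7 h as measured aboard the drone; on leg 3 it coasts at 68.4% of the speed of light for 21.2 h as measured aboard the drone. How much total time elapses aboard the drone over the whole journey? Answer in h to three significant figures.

τ = 80.3 h

Leg 1: γ = 1/√(1 − 0.552²) = 1/√0.6953 = 1.199; τ_1 = 41.2/1.199 = 34.35 h.
Leg 2: 24.7 h is already measured aboard the drone.
Leg 3: 21.2 h is already measured aboard the drone.
Total: 34.35 + 24.70 + 21.20 h.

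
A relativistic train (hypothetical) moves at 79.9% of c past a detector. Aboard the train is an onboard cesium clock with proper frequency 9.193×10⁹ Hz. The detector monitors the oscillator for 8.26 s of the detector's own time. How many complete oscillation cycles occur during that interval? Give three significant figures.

β = 0.799; γ = 1/√(1 − 0.799²) = 1/√0.3616 = 1.663
During 8.26 s of lab time, the oscillator's proper time advances by τ = Δt/γ = 8.26/1.663 = 4.967 s = 4.967×10⁰ s.
N = f × τ = 9.193×10⁹ × 4.967×10⁰ = 4.566×10¹⁰.

N = 4.57×10¹⁰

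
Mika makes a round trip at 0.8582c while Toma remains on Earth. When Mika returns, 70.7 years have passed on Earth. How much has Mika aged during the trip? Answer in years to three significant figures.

τ = 36.3 years

γ = 1/√(1 − 0.8582²) = 1/√0.2635 = 1.948
Mika's clock measures proper time along the trip: τ = Δt/γ = 70.7/1.948 years.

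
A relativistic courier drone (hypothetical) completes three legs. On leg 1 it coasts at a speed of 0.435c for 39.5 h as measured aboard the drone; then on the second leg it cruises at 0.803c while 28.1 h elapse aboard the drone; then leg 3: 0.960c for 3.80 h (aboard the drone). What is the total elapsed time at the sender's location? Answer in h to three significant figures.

Δt = 105 h

Leg 1: γ = 1/√(1 − 0.435²) = 1/√0.8108 = 1.111; Δt_1 = 1.111 × 39.5 = 43.87 h.
Leg 2: γ = 1/√(1 − 0.803²) = 1/√0.3552 = 1.678; Δt_2 = 1.678 × 28.1 = 47.15 h.
Leg 3: γ = 1/√(1 − 0.960²) = 25/7 ≈ 3.571; Δt_3 = 3.571 × 3.80 = 13.57 h.
Total: 43.87 + 47.15 + 13.57 h.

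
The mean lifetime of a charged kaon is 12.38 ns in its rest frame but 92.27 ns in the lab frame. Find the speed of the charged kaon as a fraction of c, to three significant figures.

v = 0.991c

γ = Δt/τ₀ = 92.27/12.38 = 7.453
β = √(1 − 1/γ²) = √(1 − 0.01800) = √0.9820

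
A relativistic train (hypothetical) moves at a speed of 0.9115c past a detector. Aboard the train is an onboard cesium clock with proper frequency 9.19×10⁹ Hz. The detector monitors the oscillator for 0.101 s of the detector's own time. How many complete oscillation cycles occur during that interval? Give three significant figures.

N = 3.82×10⁸

γ = 1/√(1 − 0.9115²) = 1/√0.1692 = 2.431
During 0.101 s of lab time, the oscillator's proper time advances by τ = Δt/γ = 0.101/2.431 = 0.04154 s = 4.154×10⁻² s.
N = f × τ = 9.19×10⁹ × 4.154×10⁻² = 3.818×10⁸.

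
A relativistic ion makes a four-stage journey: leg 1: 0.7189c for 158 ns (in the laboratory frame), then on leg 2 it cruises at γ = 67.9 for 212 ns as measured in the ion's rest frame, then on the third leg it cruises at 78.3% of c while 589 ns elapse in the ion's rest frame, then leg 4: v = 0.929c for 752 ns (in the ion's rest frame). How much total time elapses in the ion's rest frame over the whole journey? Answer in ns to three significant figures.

τ = 1660 ns

Leg 1: γ = 1/√(1 − 0.7189²) = 1/√0.4832 = 1.439; τ_1 = 158/1.439 = 109.8 ns.
Leg 2: 212 ns is already measured in the ion's rest frame.
Leg 3: 589 ns is already measured in the ion's rest frame.
Leg 4: 752 ns is already measured in the ion's rest frame.
Total: 109.8 + 212.0 + 589.0 + 752.0 ns.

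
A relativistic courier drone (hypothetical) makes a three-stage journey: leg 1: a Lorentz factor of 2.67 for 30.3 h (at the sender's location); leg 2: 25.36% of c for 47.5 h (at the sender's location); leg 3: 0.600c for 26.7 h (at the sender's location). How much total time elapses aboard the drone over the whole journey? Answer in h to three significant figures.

Leg 1: γ = 2.67; τ_1 = 30.3/2.670 = 11.35 h.
Leg 2: β = 0.2536; γ = 1/√(1 − 0.2536²) = 1/√0.9357 = 1.034; τ_2 = 47.5/1.034 = 45.95 h.
Leg 3: γ = 1/√(1 − 0.600²) = 5/4 = 1.250; τ_3 = 26.7/1.250 = 21.36 h.
Total: 11.35 + 45.95 + 21.36 h.

τ = 78.7 h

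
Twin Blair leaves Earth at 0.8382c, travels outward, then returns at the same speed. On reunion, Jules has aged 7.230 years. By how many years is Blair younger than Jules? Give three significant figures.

Δt − τ = 3.29 years

γ = 1/√(1 − 0.8382²) = 1/√0.2974 = 1.834
Blair's elapsed proper time: τ = 7.230/1.834 = 3.943 years.
Age gap = Δt − τ = 7.230 − 3.943 years.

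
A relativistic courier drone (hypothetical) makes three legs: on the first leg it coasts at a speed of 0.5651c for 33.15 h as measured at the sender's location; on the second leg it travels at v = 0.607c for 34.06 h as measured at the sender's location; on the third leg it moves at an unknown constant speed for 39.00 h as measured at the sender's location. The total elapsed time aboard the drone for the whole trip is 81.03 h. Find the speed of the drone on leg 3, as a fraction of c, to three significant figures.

Leg 1: γ = 1/√(1 − 0.5651²) = 1/√0.6807 = 1.212; τ_1 = 33.15/1.212 = 27.35 h.
Leg 2: γ = 1/√(1 − 0.607²) = 1/√0.6316 = 1.258; τ_2 = 34.06/1.258 = 27.07 h.
Leg 3: speed unknown; τ_3 = 39.00/γ_3.
Total proper time: 27.35 + 27.07 + τ_3 = 81.03, so τ_3 = 81.03 − 54.42 = 26.61 h.
γ_3 = 39.00/26.61 = 1.465; β = √(1 − 1/γ²) = √0.5344.

β = 0.731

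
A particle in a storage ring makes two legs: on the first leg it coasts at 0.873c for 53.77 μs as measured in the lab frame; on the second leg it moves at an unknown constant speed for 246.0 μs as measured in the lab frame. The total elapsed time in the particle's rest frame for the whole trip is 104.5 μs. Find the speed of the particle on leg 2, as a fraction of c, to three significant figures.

β = 0.948

Leg 1: γ = 1/√(1 − 0.873²) = 1/√0.2379 = 2.050; τ_1 = 53.77/2.050 = 26.22 μs.
Leg 2: speed unknown; τ_2 = 246.0/γ_2.
Total proper time: 26.22 + τ_2 = 104.5, so τ_2 = 104.5 − 26.22 = 78.28 μs.
γ_2 = 246.0/78.28 = 3.143; β = √(1 − 1/γ²) = √0.8988.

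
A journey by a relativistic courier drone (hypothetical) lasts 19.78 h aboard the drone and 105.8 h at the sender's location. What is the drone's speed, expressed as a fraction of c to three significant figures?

β = 0.982

The proper time is measured aboard the drone (both events occur at the drone's location); Δt is measured at the sender's location. γ = Δt/τ = 105.8/19.78 = 5.349.
β = √(1 − 1/γ²) = √(1 − 0.03495) = √0.9650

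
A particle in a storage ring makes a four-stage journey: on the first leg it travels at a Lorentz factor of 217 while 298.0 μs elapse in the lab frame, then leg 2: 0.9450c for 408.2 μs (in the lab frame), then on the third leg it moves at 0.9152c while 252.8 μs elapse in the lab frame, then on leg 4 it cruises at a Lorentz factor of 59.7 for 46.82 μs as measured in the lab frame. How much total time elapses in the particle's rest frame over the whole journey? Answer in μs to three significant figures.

τ = 238 μs

Leg 1: γ = 217; τ_1 = 298.0/217.0 = 1.373 μs.
Leg 2: γ = 1/√(1 − 0.9450²) = 1/√0.1070 = 3.057; τ_2 = 408.2/3.057 = 133.5 μs.
Leg 3: γ = 1/√(1 − 0.9152²) = 1/√0.1624 = 2.481; τ_3 = 252.8/2.481 = 101.9 μs.
Leg 4: γ = 59.7; τ_4 = 46.82/59.70 = 0.7843 μs.
Total: 1.373 + 133.5 + 101.9 + 0.7843 μs.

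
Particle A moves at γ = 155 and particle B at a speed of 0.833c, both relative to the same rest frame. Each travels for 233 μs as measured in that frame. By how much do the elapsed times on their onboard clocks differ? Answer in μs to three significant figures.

|τ_A − τ_B| = 127 μs

A: γ = 155; τ_A = 233/155.0 = 1.503 μs.
B: γ = 1/√(1 − 0.833²) = 1/√0.3061 = 1.807; τ_B = 233/1.807 = 128.9 μs.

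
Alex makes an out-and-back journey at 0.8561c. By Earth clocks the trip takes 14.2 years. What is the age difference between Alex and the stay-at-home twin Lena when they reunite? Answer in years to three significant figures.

Δt − τ = 6.86 years

γ = 1/√(1 − 0.8561²) = 1/√0.2671 = 1.935
Alex's elapsed proper time: τ = 14.2/1.935 = 7.339 years.
Age gap = Δt − τ = 14.2 − 7.339 years.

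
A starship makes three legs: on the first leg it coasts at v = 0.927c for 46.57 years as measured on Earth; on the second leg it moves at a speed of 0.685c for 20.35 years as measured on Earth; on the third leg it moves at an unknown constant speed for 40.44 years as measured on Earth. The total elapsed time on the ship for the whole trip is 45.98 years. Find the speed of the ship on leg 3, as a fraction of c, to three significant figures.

β = 0.941

Leg 1: γ = 1/√(1 − 0.927²) = 1/√0.1407 = 2.666; τ_1 = 46.57/2.666 = 17.47 years.
Leg 2: γ = 1/√(1 − 0.685²) = 1/√0.5308 = 1.373; τ_2 = 20.35/1.373 = 14.83 years.
Leg 3: speed unknown; τ_3 = 40.44/γ_3.
Total proper time: 17.47 + 14.83 + τ_3 = 45.98, so τ_3 = 45.98 − 32.29 = 13.69 years.
γ_3 = 40.44/13.69 = 2.955; β = √(1 − 1/γ²) = √0.8854.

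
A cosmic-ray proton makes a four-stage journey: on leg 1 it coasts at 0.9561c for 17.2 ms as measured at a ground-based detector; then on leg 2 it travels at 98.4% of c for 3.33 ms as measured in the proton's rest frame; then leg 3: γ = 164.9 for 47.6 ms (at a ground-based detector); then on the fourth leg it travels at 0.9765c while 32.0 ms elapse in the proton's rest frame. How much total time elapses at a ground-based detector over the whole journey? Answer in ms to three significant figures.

Δt = 232 ms

Leg 1: 17.2 ms is already measured at a ground-based detector.
Leg 2: β = 0.984; γ = 1/√(1 − 0.984²) = 1/√0.03174 = 5.613; Δt_2 = 5.613 × 3.33 = 18.69 ms.
Leg 3: 47.6 ms is already measured at a ground-based detector.
Leg 4: γ = 1/√(1 − 0.9765²) = 1/√0.04645 = 4.640; Δt_4 = 4.640 × 32.0 = 148.5 ms.
Total: 17.20 + 18.69 + 47.60 + 148.5 ms.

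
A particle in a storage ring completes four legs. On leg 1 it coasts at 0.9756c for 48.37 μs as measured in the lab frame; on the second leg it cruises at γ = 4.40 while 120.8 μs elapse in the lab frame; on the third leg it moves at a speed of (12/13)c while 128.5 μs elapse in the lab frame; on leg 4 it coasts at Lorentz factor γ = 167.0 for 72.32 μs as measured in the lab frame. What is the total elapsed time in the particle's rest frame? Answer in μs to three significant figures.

τ = 87.9 μs

Leg 1: γ = 1/√(1 − 0.9756²) = 1/√0.04820 = 4.555; τ_1 = 48.37/4.555 = 10.62 μs.
Leg 2: γ = 4.40; τ_2 = 120.8/4.400 = 27.45 μs.
Leg 3: γ = 1/√(1 − (12/13)²) = 13/5 = 2.600; τ_3 = 128.5/2.600 = 49.42 μs.
Leg 4: γ = 167.0; τ_4 = 72.32/167.0 = 0.4331 μs.
Total: 10.62 + 27.45 + 49.42 + 0.4331 μs.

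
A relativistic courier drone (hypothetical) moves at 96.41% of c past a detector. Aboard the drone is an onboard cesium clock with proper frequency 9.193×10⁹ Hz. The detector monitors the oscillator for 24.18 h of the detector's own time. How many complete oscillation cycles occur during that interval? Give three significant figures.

β = 0.9641; γ = 1/√(1 − 0.9641²) = 1/√0.07051 = 3.766
During 24.18 h of lab time, the oscillator's proper time advances by τ = Δt/γ = 24.18/3.766 = 6.421 h = 2.311×10⁴ s.
N = f × τ = 9.193×10⁹ × 2.311×10⁴ = 2.125×10¹⁴.

N = 2.12×10¹⁴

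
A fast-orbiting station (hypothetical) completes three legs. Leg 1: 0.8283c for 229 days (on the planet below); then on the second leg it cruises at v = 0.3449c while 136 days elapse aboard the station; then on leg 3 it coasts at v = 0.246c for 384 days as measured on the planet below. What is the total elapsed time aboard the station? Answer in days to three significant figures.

τ = 637 days

Leg 1: γ = 1/√(1 − 0.8283²) = 1/√0.3139 = 1.785; τ_1 = 229/1.785 = 128.3 days.
Leg 2: 136 days is already measured aboard the station.
Leg 3: γ = 1/√(1 − 0.246²) = 1/√0.9395 = 1.032; τ_3 = 384/1.032 = 372.2 days.
Total: 128.3 + 136.0 + 372.2 days.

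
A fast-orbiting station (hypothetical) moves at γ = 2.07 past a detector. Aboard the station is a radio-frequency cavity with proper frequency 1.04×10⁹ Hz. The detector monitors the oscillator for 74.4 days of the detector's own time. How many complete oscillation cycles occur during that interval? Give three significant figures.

N = 3.23×10¹⁵

γ = 2.07
During 74.4 days of lab time, the oscillator's proper time advances by τ = Δt/γ = 74.4/2.070 = 35.94 days = 3.105×10⁶ s.
N = f × τ = 1.04×10⁹ × 3.105×10⁶ = 3.230×10¹⁵.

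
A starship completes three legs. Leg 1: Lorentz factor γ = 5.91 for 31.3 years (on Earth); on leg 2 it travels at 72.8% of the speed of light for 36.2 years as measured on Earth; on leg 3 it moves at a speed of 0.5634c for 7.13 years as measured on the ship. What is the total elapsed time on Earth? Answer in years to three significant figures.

Δt = 76.1 years

Leg 1: 31.3 years is already measured on Earth.
Leg 2: 36.2 years is already measured on Earth.
Leg 3: γ = 1/√(1 − 0.5634²) = 1/√0.6826 = 1.210; Δt_3 = 1.210 × 7.13 = 8.630 years.
Total: 31.30 + 36.20 + 8.630 years.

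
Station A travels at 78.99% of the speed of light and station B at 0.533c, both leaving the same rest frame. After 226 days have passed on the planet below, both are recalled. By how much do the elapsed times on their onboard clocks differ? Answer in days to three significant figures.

A: β = 0.7899; γ = 1/√(1 − 0.7899²) = 1/√0.3761 = 1.631; τ_A = 226/1.631 = 138.6 days.
B: γ = 1/√(1 − 0.533²) = 1/√0.7159 = 1.182; τ_B = 226/1.182 = 191.2 days.

|τ_A − τ_B| = 52.6 days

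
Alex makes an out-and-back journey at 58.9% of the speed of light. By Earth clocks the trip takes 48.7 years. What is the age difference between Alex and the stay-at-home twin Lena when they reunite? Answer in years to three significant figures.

β = 0.589; γ = 1/√(1 − 0.589²) = 1/√0.6531 = 1.237
Alex's elapsed proper time: τ = 48.7/1.237 = 39.36 years.
Age gap = Δt − τ = 48.7 − 39.36 years.

Δt − τ = 9.34 years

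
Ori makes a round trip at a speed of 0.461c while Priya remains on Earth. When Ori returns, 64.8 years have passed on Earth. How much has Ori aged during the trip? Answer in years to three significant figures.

τ = 57.5 years

γ = 1/√(1 − 0.461²) = 1/√0.7875 = 1.127
Ori's clock measures proper time along the trip: τ = Δt/γ = 64.8/1.127 years.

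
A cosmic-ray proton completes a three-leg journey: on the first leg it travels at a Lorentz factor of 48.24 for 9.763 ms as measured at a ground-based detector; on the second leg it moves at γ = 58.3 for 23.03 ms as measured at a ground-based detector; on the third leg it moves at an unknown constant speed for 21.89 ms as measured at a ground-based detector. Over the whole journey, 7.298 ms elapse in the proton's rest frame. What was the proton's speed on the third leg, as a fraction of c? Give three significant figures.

β = 0.952

Leg 1: γ = 48.24; τ_1 = 9.763/48.24 = 0.2024 ms.
Leg 2: γ = 58.3; τ_2 = 23.03/58.30 = 0.3950 ms.
Leg 3: speed unknown; τ_3 = 21.89/γ_3.
Total proper time: 0.2024 + 0.3950 + τ_3 = 7.298, so τ_3 = 7.298 − 0.5974 = 6.701 ms.
γ_3 = 21.89/6.701 = 3.267; β = √(1 − 1/γ²) = √0.9063.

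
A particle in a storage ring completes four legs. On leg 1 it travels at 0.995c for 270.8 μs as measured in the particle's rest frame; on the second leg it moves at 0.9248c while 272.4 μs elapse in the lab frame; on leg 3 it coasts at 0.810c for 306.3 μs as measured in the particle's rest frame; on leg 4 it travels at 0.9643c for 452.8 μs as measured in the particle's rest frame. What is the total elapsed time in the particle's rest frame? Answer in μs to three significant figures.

Leg 1: 270.8 μs is already measured in the particle's rest frame.
Leg 2: γ = 1/√(1 − 0.9248²) = 1/√0.1447 = 2.628; τ_2 = 272.4/2.628 = 103.6 μs.
Leg 3: 306.3 μs is already measured in the particle's rest frame.
Leg 4: 452.8 μs is already measured in the particle's rest frame.
Total: 270.8 + 103.6 + 306.3 + 452.8 μs.

τ = 1130 μs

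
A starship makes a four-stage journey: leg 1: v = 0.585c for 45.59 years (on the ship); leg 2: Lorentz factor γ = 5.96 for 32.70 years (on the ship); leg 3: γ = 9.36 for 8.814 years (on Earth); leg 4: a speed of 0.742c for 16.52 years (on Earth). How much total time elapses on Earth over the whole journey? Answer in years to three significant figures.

Leg 1: γ = 1/√(1 − 0.585²) = 1/√0.6578 = 1.233; Δt_1 = 1.233 × 45.59 = 56.21 years.
Leg 2: γ = 5.96; Δt_2 = 5.960 × 32.70 = 194.9 years.
Leg 3: 8.814 years is already measured on Earth.
Leg 4: 16.52 years is already measured on Earth.
Total: 56.21 + 194.9 + 8.814 + 16.52 years.

Δt = 276 years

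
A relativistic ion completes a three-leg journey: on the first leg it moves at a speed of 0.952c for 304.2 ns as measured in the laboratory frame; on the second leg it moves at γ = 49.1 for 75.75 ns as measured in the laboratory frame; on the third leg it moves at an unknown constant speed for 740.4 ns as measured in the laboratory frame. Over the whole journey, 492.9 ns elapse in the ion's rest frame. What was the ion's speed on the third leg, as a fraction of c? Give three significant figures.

β = 0.843

Leg 1: γ = 1/√(1 − 0.952²) = 1/√0.09370 = 3.267; τ_1 = 304.2/3.267 = 93.12 ns.
Leg 2: γ = 49.1; τ_2 = 75.75/49.10 = 1.543 ns.
Leg 3: speed unknown; τ_3 = 740.4/γ_3.
Total proper time: 93.12 + 1.543 + τ_3 = 492.9, so τ_3 = 492.9 − 94.66 = 398.2 ns.
γ_3 = 740.4/398.2 = 1.859; β = √(1 − 1/γ²) = √0.7107.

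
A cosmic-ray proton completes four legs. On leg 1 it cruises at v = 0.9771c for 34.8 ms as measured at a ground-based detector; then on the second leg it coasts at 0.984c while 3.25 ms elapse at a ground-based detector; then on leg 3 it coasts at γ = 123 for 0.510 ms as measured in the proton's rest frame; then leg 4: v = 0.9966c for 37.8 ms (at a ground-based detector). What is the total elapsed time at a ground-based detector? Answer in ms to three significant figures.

Leg 1: 34.8 ms is already measured at a ground-based detector.
Leg 2: 3.25 ms is already measured at a ground-based detector.
Leg 3: γ = 123; Δt_3 = 123.0 × 0.510 = 62.73 ms.
Leg 4: 37.8 ms is already measured at a ground-based detector.
Total: 34.80 + 3.250 + 62.73 + 37.80 ms.

Δt = 139 ms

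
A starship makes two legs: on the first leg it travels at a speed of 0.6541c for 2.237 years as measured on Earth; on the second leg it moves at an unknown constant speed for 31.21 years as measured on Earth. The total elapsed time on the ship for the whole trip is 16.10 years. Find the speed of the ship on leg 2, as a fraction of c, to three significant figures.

β = 0.887

Leg 1: γ = 1/√(1 − 0.6541²) = 1/√0.5722 = 1.322; τ_1 = 2.237/1.322 = 1.692 years.
Leg 2: speed unknown; τ_2 = 31.21/γ_2.
Total proper time: 1.692 + τ_2 = 16.10, so τ_2 = 16.10 − 1.692 = 14.41 years.
γ_2 = 31.21/14.41 = 2.166; β = √(1 − 1/γ²) = √0.7869.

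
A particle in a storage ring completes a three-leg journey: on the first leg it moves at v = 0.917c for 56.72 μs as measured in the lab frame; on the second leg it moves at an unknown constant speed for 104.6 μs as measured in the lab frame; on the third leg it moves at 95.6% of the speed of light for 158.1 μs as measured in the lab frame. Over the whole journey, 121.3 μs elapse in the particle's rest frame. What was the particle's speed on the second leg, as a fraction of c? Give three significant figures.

Leg 1: γ = 1/√(1 − 0.917²) = 1/√0.1591 = 2.507; τ_1 = 56.72/2.507 = 22.62 μs.
Leg 2: speed unknown; τ_2 = 104.6/γ_2.
Leg 3: β = 0.956; γ = 1/√(1 − 0.956²) = 1/√0.08606 = 3.409; τ_3 = 158.1/3.409 = 46.38 μs.
Total proper time: 22.62 + τ_2 + 46.38 = 121.3, so τ_2 = 121.3 − 69.01 = 52.29 μs.
γ_2 = 104.6/52.29 = 2.000; β = √(1 − 1/γ²) = √0.7501.

β = 0.866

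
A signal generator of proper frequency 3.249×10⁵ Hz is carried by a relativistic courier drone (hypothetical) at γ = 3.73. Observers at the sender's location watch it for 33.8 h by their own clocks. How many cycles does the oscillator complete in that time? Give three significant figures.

N = 1.06×10¹⁰

γ = 3.73
During 33.8 h of lab time, the oscillator's proper time advances by τ = Δt/γ = 33.8/3.730 = 9.062 h = 3.262×10⁴ s.
N = f × τ = 3.249×10⁵ × 3.262×10⁴ = 1.060×10¹⁰.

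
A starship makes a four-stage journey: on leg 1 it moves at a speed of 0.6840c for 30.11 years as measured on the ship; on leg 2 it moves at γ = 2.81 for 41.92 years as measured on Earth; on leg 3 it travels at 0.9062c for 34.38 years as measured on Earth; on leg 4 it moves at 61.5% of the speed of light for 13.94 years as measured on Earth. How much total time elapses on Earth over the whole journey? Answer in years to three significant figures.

Leg 1: γ = 1/√(1 − 0.6840²) = 1/√0.5321 = 1.371; Δt_1 = 1.371 × 30.11 = 41.28 years.
Leg 2: 41.92 years is already measured on Earth.
Leg 3: 34.38 years is already measured on Earth.
Leg 4: 13.94 years is already measured on Earth.
Total: 41.28 + 41.92 + 34.38 + 13.94 years.

Δt = 132 years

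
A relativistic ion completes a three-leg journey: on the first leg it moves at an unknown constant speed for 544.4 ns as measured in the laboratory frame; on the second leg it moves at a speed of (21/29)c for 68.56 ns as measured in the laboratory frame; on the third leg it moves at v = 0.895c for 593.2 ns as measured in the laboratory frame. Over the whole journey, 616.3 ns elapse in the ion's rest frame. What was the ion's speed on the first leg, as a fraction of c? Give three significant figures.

Leg 1: speed unknown; τ_1 = 544.4/γ_1.
Leg 2: γ = 1/√(1 − (21/29)²) = 29/20 = 1.450; τ_2 = 68.56/1.450 = 47.28 ns.
Leg 3: γ = 1/√(1 − 0.895²) = 1/√0.1990 = 2.242; τ_3 = 593.2/2.242 = 264.6 ns.
Total proper time: τ_1 + 47.28 + 264.6 = 616.3, so τ_1 = 616.3 − 311.9 = 304.4 ns.
γ_1 = 544.4/304.4 = 1.788; β = √(1 − 1/γ²) = √0.6873.

β = 0.829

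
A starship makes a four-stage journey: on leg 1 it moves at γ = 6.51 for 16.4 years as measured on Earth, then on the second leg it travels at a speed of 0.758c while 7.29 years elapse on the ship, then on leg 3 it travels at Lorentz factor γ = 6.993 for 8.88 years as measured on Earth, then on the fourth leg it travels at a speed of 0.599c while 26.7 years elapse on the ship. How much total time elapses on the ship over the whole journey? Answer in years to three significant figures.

Leg 1: γ = 6.51; τ_1 = 16.4/6.510 = 2.519 years.
Leg 2: 7.29 years is already measured on the ship.
Leg 3: γ = 6.993; τ_3 = 8.88/6.993 = 1.270 years.
Leg 4: 26.7 years is already measured on the ship.
Total: 2.519 + 7.290 + 1.270 + 26.70 years.

τ = 37.8 years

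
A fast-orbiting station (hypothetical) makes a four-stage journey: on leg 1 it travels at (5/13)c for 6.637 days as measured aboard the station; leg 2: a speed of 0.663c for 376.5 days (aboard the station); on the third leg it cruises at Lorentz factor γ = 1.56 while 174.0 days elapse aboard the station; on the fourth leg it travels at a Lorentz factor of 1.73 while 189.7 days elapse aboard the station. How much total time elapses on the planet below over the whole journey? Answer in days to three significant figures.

Leg 1: γ = 1/√(1 − (5/13)²) = 13/12 ≈ 1.083; Δt_1 = 1.083 × 6.637 = 7.190 days.
Leg 2: γ = 1/√(1 − 0.663²) = 1/√0.5604 = 1.336; Δt_2 = 1.336 × 376.5 = 502.9 days.
Leg 3: γ = 1.56; Δt_3 = 1.560 × 174.0 = 271.4 days.
Leg 4: γ = 1.73; Δt_4 = 1.730 × 189.7 = 328.2 days.
Total: 7.190 + 502.9 + 271.4 + 328.2 days.

Δt = 1110 days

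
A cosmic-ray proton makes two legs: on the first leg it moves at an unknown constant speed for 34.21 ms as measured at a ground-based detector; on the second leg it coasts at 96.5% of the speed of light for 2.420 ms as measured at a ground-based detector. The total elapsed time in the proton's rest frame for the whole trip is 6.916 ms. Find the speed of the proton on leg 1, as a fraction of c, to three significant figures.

Leg 1: speed unknown; τ_1 = 34.21/γ_1.
Leg 2: β = 0.965; γ = 1/√(1 − 0.965²) = 1/√0.06878 = 3.813; τ_2 = 2.420/3.813 = 0.6346 ms.
Total proper time: τ_1 + 0.6346 = 6.916, so τ_1 = 6.916 − 0.6346 = 6.281 ms.
γ_1 = 34.21/6.281 = 5.446; β = √(1 − 1/γ²) = √0.9663.

β = 0.983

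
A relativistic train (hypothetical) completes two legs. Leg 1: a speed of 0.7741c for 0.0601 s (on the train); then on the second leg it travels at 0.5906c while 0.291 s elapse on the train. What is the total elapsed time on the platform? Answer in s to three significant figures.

Leg 1: γ = 1/√(1 − 0.7741²) = 1/√0.4008 = 1.580; Δt_1 = 1.580 × 0.0601 = 0.09494 s.
Leg 2: γ = 1/√(1 − 0.5906²) = 1/√0.6512 = 1.239; Δt_2 = 1.239 × 0.291 = 0.3606 s.
Total: 0.09494 + 0.3606 s.

Δt = 0.456 s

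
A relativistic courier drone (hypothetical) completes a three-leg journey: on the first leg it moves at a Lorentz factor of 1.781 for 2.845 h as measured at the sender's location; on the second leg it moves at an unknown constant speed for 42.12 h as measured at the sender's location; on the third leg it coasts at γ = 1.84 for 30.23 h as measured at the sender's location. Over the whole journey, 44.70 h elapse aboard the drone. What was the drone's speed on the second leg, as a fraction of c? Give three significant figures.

β = 0.774

Leg 1: γ = 1.781; τ_1 = 2.845/1.781 = 1.597 h.
Leg 2: speed unknown; τ_2 = 42.12/γ_2.
Leg 3: γ = 1.84; τ_3 = 30.23/1.840 = 16.43 h.
Total proper time: 1.597 + τ_2 + 16.43 = 44.70, so τ_2 = 44.70 − 18.03 = 26.67 h.
γ_2 = 42.12/26.67 = 1.579; β = √(1 − 1/γ²) = √0.5990.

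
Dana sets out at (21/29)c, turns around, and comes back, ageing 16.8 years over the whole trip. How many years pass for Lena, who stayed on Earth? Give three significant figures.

γ = 1/√(1 − (21/29)²) = 29/20 = 1.450
Earth-frame duration is the dilated interval: Δt = γτ = 1.450 × 16.8 years.

Δt = 24.4 years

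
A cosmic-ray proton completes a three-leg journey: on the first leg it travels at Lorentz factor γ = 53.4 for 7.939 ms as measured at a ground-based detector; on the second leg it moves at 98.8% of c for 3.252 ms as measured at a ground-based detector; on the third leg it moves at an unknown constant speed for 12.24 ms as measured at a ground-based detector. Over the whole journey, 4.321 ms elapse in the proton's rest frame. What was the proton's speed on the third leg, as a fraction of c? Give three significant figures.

Leg 1: γ = 53.4; τ_1 = 7.939/53.40 = 0.1487 ms.
Leg 2: β = 0.988; γ = 1/√(1 − 0.988²) = 1/√0.02386 = 6.474; τ_2 = 3.252/6.474 = 0.5023 ms.
Leg 3: speed unknown; τ_3 = 12.24/γ_3.
Total proper time: 0.1487 + 0.5023 + τ_3 = 4.321, so τ_3 = 4.321 − 0.6510 = 3.670 ms.
γ_3 = 12.24/3.670 = 3.335; β = √(1 − 1/γ²) = √0.9101.

β = 0.954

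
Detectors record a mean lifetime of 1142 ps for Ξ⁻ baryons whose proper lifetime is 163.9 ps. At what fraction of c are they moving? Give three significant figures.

γ = Δt/τ₀ = 1142/163.9 = 6.968
β = √(1 − 1/γ²) = √(1 − 0.02060) = √0.9794

v = 0.990c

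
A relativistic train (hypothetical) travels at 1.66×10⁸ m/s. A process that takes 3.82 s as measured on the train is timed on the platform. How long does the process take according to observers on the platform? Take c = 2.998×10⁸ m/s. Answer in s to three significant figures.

Δt = 4.59 s

β = 1.66×10⁸/2.998×10⁸ = 0.5537; γ = 1/√(1 − 0.5537²) = 1.201
The interval measured on the train is the proper time (both events occur at the same place in that frame); the lab-frame interval is Δt = γτ = 1.201 × 3.82 s.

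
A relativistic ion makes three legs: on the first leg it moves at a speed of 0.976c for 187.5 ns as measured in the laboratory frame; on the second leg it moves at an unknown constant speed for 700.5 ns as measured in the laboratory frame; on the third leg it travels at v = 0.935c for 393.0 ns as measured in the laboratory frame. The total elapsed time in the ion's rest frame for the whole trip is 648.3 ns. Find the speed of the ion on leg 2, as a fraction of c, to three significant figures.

β = 0.744

Leg 1: γ = 1/√(1 − 0.976²) = 1/√0.04742 = 4.592; τ_1 = 187.5/4.592 = 40.83 ns.
Leg 2: speed unknown; τ_2 = 700.5/γ_2.
Leg 3: γ = 1/√(1 − 0.935²) = 1/√0.1258 = 2.820; τ_3 = 393.0/2.820 = 139.4 ns.
Total proper time: 40.83 + τ_2 + 139.4 = 648.3, so τ_2 = 648.3 − 180.2 = 468.1 ns.
γ_2 = 700.5/468.1 = 1.497; β = √(1 − 1/γ²) = √0.5535.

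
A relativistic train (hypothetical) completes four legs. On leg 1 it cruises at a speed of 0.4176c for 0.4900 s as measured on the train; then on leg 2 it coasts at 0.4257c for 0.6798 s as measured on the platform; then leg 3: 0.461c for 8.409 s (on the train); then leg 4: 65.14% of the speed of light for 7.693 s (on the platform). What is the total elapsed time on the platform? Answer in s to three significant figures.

Leg 1: γ = 1/√(1 − 0.4176²) = 1/√0.8256 = 1.101; Δt_1 = 1.101 × 0.4900 = 0.5393 s.
Leg 2: 0.6798 s is already measured on the platform.
Leg 3: γ = 1/√(1 − 0.461²) = 1/√0.7875 = 1.127; Δt_3 = 1.127 × 8.409 = 9.476 s.
Leg 4: 7.693 s is already measured on the platform.
Total: 0.5393 + 0.6798 + 9.476 + 7.693 s.

Δt = 18.4 s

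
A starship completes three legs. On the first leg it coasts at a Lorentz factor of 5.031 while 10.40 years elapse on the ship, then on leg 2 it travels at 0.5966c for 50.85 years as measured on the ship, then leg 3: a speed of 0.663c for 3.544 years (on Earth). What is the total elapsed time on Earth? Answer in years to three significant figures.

Leg 1: γ = 5.031; Δt_1 = 5.031 × 10.40 = 52.32 years.
Leg 2: γ = 1/√(1 − 0.5966²) = 1/√0.6441 = 1.246; Δt_2 = 1.246 × 50.85 = 63.36 years.
Leg 3: 3.544 years is already measured on Earth.
Total: 52.32 + 63.36 + 3.544 years.

Δt = 119 years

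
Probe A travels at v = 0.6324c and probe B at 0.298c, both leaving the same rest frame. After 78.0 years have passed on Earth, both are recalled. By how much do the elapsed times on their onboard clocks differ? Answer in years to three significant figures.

|τ_A − τ_B| = 14.0 years

A: γ = 1/√(1 − 0.6324²) = 1/√0.6001 = 1.291; τ_A = 78.0/1.291 = 60.42 years.
B: γ = 1/√(1 − 0.298²) = 1/√0.9112 = 1.048; τ_B = 78.0/1.048 = 74.46 years.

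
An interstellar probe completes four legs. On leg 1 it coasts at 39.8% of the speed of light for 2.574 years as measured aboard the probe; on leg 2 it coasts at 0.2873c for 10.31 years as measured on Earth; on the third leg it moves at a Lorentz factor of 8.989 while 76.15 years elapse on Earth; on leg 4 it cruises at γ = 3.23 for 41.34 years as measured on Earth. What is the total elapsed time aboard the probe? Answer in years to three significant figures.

τ = 33.7 years

Leg 1: 2.574 years is already measured aboard the probe.
Leg 2: γ = 1/√(1 − 0.2873²) = 1/√0.9175 = 1.044; τ_2 = 10.31/1.044 = 9.875 years.
Leg 3: γ = 8.989; τ_3 = 76.15/8.989 = 8.471 years.
Leg 4: γ = 3.23; τ_4 = 41.34/3.230 = 12.80 years.
Total: 2.574 + 9.875 + 8.471 + 12.80 years.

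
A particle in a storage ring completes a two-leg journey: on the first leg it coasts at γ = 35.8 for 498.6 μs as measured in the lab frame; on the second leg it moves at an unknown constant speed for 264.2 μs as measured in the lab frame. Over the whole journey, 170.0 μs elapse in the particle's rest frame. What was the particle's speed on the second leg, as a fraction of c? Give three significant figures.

Leg 1: γ = 35.8; τ_1 = 498.6/35.80 = 13.93 μs.
Leg 2: speed unknown; τ_2 = 264.2/γ_2.
Total proper time: 13.93 + τ_2 = 170.0, so τ_2 = 170.0 − 13.93 = 156.1 μs.
γ_2 = 264.2/156.1 = 1.693; β = √(1 − 1/γ²) = √0.6510.

β = 0.807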